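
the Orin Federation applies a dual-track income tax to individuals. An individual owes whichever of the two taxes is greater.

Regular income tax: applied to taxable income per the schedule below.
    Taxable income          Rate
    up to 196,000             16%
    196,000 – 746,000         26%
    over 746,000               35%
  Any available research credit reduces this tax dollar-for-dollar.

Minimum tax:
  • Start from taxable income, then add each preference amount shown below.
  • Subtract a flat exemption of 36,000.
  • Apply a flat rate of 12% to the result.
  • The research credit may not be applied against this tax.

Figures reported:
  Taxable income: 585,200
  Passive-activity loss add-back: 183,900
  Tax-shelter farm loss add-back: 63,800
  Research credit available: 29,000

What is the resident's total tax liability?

103,552

Regular income tax:
  196,000 × 16% = 31,360
  389,200 × 26% = 101,192
  → 132,552
  Less research credit 29,000 → 103,552

Minimum tax:
  Adjusted income: 585,200 + 183,900 + 63,800 = 832,900
  Less exemption 36,000 → base 796,900
  796,900 × 12% = 95,628

103,552 > 95,628, so the regular income tax governs.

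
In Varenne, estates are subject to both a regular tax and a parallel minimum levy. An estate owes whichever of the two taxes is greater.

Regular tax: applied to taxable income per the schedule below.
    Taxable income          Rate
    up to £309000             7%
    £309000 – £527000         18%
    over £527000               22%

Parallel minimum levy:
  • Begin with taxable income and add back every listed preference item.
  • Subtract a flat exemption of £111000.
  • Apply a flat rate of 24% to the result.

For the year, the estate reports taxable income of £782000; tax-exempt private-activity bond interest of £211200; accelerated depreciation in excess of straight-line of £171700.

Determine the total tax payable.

Parallel minimum levy:
  Adjusted income: £782000 + £211200 + £171700 = £1164900
  Less exemption £111000 → base £1053900
  £1053900 × 24% = £252936

Regular tax:
  £309000 × 7% = £21630
  £218000 × 18% = £39240
  £255000 × 22% = £56100
  → £116970

£252936 > £116970, so the parallel minimum levy is the binding amount.

£252936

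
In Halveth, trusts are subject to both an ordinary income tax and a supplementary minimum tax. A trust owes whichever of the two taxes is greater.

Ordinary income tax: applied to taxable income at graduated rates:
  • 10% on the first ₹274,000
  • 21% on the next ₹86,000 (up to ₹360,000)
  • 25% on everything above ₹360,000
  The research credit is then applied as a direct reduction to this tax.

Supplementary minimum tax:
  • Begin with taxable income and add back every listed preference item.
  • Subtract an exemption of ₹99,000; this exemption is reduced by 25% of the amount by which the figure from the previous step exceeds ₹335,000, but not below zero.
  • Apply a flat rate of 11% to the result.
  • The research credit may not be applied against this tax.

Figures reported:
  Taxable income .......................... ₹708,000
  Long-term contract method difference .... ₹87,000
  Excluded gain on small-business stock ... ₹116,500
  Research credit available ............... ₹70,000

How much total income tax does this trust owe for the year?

₹100,265

Ordinary income tax:
  ₹274,000 × 10% = ₹27,400
  ₹86,000 × 21% = ₹18,060
  ₹348,000 × 25% = ₹87,000
  → ₹132,460
  Less research credit ₹70,000 → ₹62,460

Supplementary minimum tax:
  Adjusted income: ₹708,000 + ₹87,000 + ₹116,500 = ₹911,500
  Exemption: 25% × (₹911,500 − ₹335,000) = ₹144,125 ≥ ₹99,000, so the exemption is fully phased out
  Base: ₹911,500 − ₹0 = ₹911,500
  ₹911,500 × 11% = ₹100,265

₹100,265 > ₹62,460, so the supplementary minimum tax is the binding amount.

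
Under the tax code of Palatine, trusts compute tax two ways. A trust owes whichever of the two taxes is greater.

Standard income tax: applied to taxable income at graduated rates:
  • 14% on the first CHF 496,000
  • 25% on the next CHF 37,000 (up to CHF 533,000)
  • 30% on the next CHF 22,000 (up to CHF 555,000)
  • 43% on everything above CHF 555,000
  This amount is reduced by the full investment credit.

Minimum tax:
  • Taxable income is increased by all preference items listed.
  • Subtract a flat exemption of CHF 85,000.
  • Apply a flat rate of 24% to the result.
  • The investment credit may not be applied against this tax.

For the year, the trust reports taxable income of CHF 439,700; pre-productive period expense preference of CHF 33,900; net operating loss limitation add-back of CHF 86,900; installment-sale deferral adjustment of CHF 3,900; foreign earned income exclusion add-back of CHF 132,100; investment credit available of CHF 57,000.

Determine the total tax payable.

Standard income tax:
  CHF 439,700 × 14% = CHF 61,558
  Less investment credit CHF 57,000 → CHF 4,558

Minimum tax:
  Adjusted income: CHF 439,700 + CHF 33,900 + CHF 86,900 + CHF 3,900 + CHF 132,100 = CHF 696,500
  Less exemption CHF 85,000 → base CHF 611,500
  CHF 611,500 × 24% = CHF 146,760

CHF 146,760 > CHF 4,558, so the minimum tax is the binding amount.

CHF 146,760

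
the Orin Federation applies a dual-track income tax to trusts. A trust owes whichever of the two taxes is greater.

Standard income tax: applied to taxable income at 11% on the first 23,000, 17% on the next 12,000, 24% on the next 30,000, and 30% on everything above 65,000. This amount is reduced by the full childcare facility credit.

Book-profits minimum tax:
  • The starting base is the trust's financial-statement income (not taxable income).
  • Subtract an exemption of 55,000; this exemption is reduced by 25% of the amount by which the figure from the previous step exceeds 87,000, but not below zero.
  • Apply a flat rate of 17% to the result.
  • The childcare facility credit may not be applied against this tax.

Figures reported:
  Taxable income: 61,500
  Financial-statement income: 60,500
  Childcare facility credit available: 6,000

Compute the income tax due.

Book-profits minimum tax:
  Base (financial-statement income): 60,500
  Exemption: 60,500 ≤ 87,000, so full 55,000 applies
  Base: 60,500 − 55,000 = 5,500
  5,500 × 17% = 935

Standard income tax:
  23,000 × 11% = 2,530
  12,000 × 17% = 2,040
  26,500 × 24% = 6,360
  → 10,930
  Less childcare facility credit 6,000 → 4,930

4,930 > 935, so the standard income tax governs.

4,930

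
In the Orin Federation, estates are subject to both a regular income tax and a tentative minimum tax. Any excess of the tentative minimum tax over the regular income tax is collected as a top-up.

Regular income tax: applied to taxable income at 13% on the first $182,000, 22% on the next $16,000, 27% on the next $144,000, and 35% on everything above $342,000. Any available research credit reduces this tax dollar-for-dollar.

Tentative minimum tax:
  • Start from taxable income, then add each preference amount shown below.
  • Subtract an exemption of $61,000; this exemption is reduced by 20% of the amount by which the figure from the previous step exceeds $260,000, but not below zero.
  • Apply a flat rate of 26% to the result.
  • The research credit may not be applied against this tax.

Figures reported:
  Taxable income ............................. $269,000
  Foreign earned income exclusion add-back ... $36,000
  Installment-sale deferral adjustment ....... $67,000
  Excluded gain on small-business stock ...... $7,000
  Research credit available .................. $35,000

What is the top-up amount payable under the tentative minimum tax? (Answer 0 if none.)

Regular income tax:
  $182,000 × 13% = $23,660
  $16,000 × 22% = $3,520
  $71,000 × 27% = $19,170
  → $46,350
  Less research credit $35,000 → $11,350

Tentative minimum tax:
  Adjusted income: $269,000 + $36,000 + $67,000 + $7,000 = $379,000
  Exemption: $61,000 − 20% × ($379,000 − $260,000) = $61,000 − $23,800 = $37,200
  Base: $379,000 − $37,200 = $341,800
  $341,800 × 26% = $88,868

Excess of tentative minimum tax over regular income tax: $88,868 − $11,350 = $77,518.

$77,518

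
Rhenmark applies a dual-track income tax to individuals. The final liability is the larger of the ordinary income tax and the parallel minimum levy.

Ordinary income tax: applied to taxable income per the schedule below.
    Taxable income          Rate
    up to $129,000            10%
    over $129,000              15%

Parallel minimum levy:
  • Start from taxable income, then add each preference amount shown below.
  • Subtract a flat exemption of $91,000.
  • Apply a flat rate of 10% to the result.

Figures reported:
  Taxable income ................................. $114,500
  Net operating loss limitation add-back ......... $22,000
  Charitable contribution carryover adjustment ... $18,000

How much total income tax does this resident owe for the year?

Parallel minimum levy:
  Adjusted income: $114,500 + $22,000 + $18,000 = $154,500
  Less exemption $91,000 → base $63,500
  $63,500 × 10% = $6,350

Ordinary income tax:
  $114,500 × 10% = $11,450

$11,450 > $6,350, so the ordinary income tax governs.

$11,450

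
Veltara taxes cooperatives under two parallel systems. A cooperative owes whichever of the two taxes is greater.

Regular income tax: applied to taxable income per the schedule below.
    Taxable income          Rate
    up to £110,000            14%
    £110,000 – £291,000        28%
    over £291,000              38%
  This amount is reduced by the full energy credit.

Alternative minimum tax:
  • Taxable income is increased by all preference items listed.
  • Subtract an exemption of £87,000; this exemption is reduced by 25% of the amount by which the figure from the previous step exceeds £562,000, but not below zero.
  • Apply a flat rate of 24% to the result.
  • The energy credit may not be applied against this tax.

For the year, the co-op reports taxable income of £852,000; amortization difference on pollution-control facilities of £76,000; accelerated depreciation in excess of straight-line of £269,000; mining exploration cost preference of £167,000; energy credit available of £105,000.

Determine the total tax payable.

Alternative minimum tax:
  Adjusted income: £852,000 + £76,000 + £269,000 + £167,000 = £1,364,000
  Exemption: 25% × (£1,364,000 − £562,000) = £200,500 ≥ £87,000, so the exemption is fully phased out
  Base: £1,364,000 − £0 = £1,364,000
  £1,364,000 × 24% = £327,360

Regular income tax:
  £110,000 × 14% = £15,400
  £181,000 × 28% = £50,680
  £561,000 × 38% = £213,180
  → £279,260
  Less energy credit £105,000 → £174,260

£327,360 > £174,260, so the alternative minimum tax is the binding amount.

£327,360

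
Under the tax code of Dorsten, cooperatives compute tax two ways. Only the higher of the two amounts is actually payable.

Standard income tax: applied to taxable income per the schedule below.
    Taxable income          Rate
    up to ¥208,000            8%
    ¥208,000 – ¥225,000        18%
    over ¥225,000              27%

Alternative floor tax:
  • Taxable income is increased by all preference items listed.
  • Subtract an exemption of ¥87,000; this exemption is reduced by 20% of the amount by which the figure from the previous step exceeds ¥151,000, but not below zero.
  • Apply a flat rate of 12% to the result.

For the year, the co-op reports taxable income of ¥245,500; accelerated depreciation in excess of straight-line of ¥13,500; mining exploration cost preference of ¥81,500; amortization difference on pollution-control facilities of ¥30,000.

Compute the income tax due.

Standard income tax:
  ¥208,000 × 8% = ¥16,640
  ¥17,000 × 18% = ¥3,060
  ¥20,500 × 27% = ¥5,535
  → ¥25,235

Alternative floor tax:
  Adjusted income: ¥245,500 + ¥13,500 + ¥81,500 + ¥30,000 = ¥370,500
  Exemption: ¥87,000 − 20% × (¥370,500 − ¥151,000) = ¥87,000 − ¥43,900 = ¥43,100
  Base: ¥370,500 − ¥43,100 = ¥327,400
  ¥327,400 × 12% = ¥39,288

¥39,288 > ¥25,235, so the alternative floor tax is the binding amount.

¥39,288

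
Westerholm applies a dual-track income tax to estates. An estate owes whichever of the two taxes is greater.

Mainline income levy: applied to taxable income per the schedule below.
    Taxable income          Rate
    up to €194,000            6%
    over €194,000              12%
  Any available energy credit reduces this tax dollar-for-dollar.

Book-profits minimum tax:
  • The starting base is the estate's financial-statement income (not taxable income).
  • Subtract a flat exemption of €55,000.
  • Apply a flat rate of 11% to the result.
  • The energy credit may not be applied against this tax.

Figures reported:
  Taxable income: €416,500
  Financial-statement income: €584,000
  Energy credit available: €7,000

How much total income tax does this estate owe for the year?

€58,190

Mainline income levy:
  €194,000 × 6% = €11,640
  €222,500 × 12% = €26,700
  → €38,340
  Less energy credit €7,000 → €31,340

Book-profits minimum tax:
  Base (financial-statement income): €584,000
  Less exemption €55,000 → base €529,000
  €529,000 × 11% = €58,190

€58,190 > €31,340, so the book-profits minimum tax is the binding amount.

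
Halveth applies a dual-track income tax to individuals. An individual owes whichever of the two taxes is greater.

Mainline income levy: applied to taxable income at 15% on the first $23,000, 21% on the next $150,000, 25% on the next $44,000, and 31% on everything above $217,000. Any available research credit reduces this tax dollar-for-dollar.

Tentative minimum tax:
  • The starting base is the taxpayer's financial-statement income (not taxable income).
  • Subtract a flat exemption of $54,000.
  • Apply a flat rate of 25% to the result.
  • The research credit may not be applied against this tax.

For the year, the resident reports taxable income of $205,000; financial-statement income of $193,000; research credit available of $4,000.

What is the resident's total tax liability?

Mainline income levy:
  $23,000 × 15% = $3,450
  $150,000 × 21% = $31,500
  $32,000 × 25% = $8,000
  → $42,950
  Less research credit $4,000 → $38,950

Tentative minimum tax:
  Base (financial-statement income): $193,000
  Less exemption $54,000 → base $139,000
  $139,000 × 25% = $34,750

$38,950 > $34,750, so the mainline income levy governs.

$38,950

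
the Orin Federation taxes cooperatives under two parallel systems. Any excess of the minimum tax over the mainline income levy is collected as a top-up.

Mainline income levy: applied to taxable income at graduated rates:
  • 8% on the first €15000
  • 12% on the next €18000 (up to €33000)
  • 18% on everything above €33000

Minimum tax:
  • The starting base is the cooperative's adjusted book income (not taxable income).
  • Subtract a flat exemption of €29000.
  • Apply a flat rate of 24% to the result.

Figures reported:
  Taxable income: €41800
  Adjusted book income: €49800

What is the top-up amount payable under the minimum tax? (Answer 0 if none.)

€48

Minimum tax:
  Base (adjusted book income): €49800
  Less exemption €29000 → base €20800
  €20800 × 24% = €4992

Mainline income levy:
  €15000 × 8% = €1200
  €18000 × 12% = €2160
  €8800 × 18% = €1584
  → €4944

Excess of minimum tax over mainline income levy: €4992 − €4944 = €48.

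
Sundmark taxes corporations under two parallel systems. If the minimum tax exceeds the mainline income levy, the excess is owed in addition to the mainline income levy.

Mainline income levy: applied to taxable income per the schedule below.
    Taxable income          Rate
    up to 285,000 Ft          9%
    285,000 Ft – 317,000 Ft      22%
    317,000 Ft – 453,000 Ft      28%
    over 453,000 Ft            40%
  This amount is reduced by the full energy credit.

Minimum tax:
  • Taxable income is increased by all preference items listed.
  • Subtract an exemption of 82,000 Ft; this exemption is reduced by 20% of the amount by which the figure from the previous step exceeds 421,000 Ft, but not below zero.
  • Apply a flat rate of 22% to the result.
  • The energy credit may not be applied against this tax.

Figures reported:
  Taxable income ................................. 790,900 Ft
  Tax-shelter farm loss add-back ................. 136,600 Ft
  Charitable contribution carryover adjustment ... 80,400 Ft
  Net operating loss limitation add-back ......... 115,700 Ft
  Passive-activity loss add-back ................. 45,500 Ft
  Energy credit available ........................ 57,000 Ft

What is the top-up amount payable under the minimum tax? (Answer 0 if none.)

Mainline income levy:
  285,000 Ft × 9% = 25,650 Ft
  32,000 Ft × 22% = 7,040 Ft
  136,000 Ft × 28% = 38,080 Ft
  337,900 Ft × 40% = 135,160 Ft
  → 205,930 Ft
  Less energy credit 57,000 Ft → 148,930 Ft

Minimum tax:
  Adjusted income: 790,900 Ft + 136,600 Ft + 80,400 Ft + 115,700 Ft + 45,500 Ft = 1,169,100 Ft
  Exemption: 20% × (1,169,100 Ft − 421,000 Ft) = 149,620 Ft ≥ 82,000 Ft, so the exemption is fully phased out
  Base: 1,169,100 Ft − 0 Ft = 1,169,100 Ft
  1,169,100 Ft × 22% = 257,202 Ft

Excess of minimum tax over mainline income levy: 257,202 Ft − 148,930 Ft = 108,272 Ft.

108,272 Ft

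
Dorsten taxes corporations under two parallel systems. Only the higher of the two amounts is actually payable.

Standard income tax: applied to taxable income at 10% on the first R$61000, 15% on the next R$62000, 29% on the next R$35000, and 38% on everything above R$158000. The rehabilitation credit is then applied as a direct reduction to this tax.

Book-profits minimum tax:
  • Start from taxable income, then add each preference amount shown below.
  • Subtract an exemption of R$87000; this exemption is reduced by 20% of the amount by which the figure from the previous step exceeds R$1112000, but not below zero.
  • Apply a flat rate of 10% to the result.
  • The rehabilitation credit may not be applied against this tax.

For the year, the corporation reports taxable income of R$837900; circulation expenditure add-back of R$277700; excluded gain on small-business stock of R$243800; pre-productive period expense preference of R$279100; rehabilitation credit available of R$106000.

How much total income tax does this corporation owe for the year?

R$177912

Book-profits minimum tax:
  Adjusted income: R$837900 + R$277700 + R$243800 + R$279100 = R$1638500
  Exemption: 20% × (R$1638500 − R$1112000) = R$105300 ≥ R$87000, so the exemption is fully phased out
  Base: R$1638500 − R$0 = R$1638500
  R$1638500 × 10% = R$163850

Standard income tax:
  R$61000 × 10% = R$6100
  R$62000 × 15% = R$9300
  R$35000 × 29% = R$10150
  R$679900 × 38% = R$258362
  → R$283912
  Less rehabilitation credit R$106000 → R$177912

R$177912 > R$163850, so the standard income tax governs.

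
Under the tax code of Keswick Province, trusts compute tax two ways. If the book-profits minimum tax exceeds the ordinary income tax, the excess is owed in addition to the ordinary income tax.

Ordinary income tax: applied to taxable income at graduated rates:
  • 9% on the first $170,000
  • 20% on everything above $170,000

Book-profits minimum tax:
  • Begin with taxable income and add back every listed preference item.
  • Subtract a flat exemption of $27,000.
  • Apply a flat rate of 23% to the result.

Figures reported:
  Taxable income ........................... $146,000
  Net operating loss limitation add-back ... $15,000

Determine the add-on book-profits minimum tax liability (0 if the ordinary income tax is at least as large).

$17,680

Ordinary income tax:
  $146,000 × 9% = $13,140

Book-profits minimum tax:
  Adjusted income: $146,000 + $15,000 = $161,000
  Less exemption $27,000 → base $134,000
  $134,000 × 23% = $30,820

Excess of book-profits minimum tax over ordinary income tax: $30,820 − $13,140 = $17,680.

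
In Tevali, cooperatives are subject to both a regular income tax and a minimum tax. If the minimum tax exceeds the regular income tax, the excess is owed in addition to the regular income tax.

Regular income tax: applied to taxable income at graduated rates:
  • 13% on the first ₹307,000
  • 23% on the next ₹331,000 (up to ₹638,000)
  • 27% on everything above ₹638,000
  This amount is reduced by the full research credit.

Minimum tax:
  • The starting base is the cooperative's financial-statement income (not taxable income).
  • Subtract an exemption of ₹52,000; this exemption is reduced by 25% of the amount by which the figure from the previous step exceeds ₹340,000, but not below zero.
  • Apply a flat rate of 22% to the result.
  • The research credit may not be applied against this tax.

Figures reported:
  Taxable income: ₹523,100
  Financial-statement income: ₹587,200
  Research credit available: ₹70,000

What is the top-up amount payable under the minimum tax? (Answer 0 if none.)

Regular income tax:
  ₹307,000 × 13% = ₹39,910
  ₹216,100 × 23% = ₹49,703
  → ₹89,613
  Less research credit ₹70,000 → ₹19,613

Minimum tax:
  Base (financial-statement income): ₹587,200
  Exemption: 25% × (₹587,200 − ₹340,000) = ₹61,800 ≥ ₹52,000, so the exemption is fully phased out
  Base: ₹587,200 − ₹0 = ₹587,200
  ₹587,200 × 22% = ₹129,184

Excess of minimum tax over regular income tax: ₹129,184 − ₹19,613 = ₹109,571.

₹109,571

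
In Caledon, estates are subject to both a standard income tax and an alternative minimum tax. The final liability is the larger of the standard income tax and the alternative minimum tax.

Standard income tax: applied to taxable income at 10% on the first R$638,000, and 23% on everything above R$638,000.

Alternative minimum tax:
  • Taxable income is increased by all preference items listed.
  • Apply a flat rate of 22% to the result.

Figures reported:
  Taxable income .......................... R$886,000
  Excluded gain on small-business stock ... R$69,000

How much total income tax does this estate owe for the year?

R$210,100

Standard income tax:
  R$638,000 × 10% = R$63,800
  R$248,000 × 23% = R$57,040
  → R$120,840

Alternative minimum tax:
  Adjusted income: R$886,000 + R$69,000 = R$955,000
  R$955,000 × 22% = R$210,100

R$210,100 > R$120,840, so the alternative minimum tax is the binding amount.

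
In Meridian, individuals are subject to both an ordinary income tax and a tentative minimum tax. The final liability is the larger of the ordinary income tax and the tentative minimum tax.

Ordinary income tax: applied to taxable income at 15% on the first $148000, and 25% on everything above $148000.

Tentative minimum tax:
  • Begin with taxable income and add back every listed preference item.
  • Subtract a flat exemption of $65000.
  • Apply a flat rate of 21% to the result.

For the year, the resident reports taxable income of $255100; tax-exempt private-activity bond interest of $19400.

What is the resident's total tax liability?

$48975

Tentative minimum tax:
  Adjusted income: $255100 + $19400 = $274500
  Less exemption $65000 → base $209500
  $209500 × 21% = $43995

Ordinary income tax:
  $148000 × 15% = $22200
  $107100 × 25% = $26775
  → $48975

$48975 > $43995, so the ordinary income tax governs.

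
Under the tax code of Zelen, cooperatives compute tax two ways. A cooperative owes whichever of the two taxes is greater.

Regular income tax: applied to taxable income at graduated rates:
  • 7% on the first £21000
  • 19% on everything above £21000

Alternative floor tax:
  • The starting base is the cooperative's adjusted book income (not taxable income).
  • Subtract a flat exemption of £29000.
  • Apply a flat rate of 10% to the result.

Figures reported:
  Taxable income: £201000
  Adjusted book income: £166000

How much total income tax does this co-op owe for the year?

Alternative floor tax:
  Base (adjusted book income): £166000
  Less exemption £29000 → base £137000
  £137000 × 10% = £13700

Regular income tax:
  £21000 × 7% = £1470
  £180000 × 19% = £34200
  → £35670

£35670 > £13700, so the regular income tax governs.

£35670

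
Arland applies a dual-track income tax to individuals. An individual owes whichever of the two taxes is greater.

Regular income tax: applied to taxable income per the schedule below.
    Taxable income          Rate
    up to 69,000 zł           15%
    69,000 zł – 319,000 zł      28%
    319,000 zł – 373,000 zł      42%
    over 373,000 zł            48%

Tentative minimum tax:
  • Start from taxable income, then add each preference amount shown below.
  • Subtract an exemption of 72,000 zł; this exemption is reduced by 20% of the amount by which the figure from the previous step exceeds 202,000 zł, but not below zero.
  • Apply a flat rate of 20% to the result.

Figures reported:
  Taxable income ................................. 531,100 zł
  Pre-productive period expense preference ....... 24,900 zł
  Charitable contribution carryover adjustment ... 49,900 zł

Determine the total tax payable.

Regular income tax:
  69,000 zł × 15% = 10,350 zł
  250,000 zł × 28% = 70,000 zł
  54,000 zł × 42% = 22,680 zł
  158,100 zł × 48% = 75,888 zł
  → 178,918 zł

Tentative minimum tax:
  Adjusted income: 531,100 zł + 24,900 zł + 49,900 zł = 605,900 zł
  Exemption: 20% × (605,900 zł − 202,000 zł) = 80,780 zł ≥ 72,000 zł, so the exemption is fully phased out
  Base: 605,900 zł − 0 zł = 605,900 zł
  605,900 zł × 20% = 121,180 zł

178,918 zł > 121,180 zł, so the regular income tax governs.

178,918 zł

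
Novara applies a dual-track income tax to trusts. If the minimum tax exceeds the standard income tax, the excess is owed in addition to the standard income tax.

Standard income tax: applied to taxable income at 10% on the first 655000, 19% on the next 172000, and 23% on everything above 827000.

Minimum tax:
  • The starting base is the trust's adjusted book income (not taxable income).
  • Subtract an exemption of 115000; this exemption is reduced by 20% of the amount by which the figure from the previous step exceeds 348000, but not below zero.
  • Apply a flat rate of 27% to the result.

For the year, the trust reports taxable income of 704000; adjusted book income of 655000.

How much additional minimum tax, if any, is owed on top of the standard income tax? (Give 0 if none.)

87568

Standard income tax:
  655000 × 10% = 65500
  49000 × 19% = 9310
  → 74810

Minimum tax:
  Base (adjusted book income): 655000
  Exemption: 115000 − 20% × (655000 − 348000) = 115000 − 61400 = 53600
  Base: 655000 − 53600 = 601400
  601400 × 27% = 162378

Excess of minimum tax over standard income tax: 162378 − 74810 = 87568.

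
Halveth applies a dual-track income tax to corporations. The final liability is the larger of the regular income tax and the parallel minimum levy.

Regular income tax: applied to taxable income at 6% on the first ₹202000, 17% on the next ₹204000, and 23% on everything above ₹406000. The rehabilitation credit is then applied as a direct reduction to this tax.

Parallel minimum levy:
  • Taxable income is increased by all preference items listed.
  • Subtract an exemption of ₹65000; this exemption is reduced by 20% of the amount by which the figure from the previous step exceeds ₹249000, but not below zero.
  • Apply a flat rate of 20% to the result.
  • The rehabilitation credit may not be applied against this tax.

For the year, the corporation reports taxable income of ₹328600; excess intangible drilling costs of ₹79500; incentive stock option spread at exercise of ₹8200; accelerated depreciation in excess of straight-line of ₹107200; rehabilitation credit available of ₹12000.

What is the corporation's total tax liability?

Parallel minimum levy:
  Adjusted income: ₹328600 + ₹79500 + ₹8200 + ₹107200 = ₹523500
  Exemption: ₹65000 − 20% × (₹523500 − ₹249000) = ₹65000 − ₹54900 = ₹10100
  Base: ₹523500 − ₹10100 = ₹513400
  ₹513400 × 20% = ₹102680

Regular income tax:
  ₹202000 × 6% = ₹12120
  ₹126600 × 17% = ₹21522
  → ₹33642
  Less rehabilitation credit ₹12000 → ₹21642

₹102680 > ₹21642, so the parallel minimum levy is the binding amount.

₹102680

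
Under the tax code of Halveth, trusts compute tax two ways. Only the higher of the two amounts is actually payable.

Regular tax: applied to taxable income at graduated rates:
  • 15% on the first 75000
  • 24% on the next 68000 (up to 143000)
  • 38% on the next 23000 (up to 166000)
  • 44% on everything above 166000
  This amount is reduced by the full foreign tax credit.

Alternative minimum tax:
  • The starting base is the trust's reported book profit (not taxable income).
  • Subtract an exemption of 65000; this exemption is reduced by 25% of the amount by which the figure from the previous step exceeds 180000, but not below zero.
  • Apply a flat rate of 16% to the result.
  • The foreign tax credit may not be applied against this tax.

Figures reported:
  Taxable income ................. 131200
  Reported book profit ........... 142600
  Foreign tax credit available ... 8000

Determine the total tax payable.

Regular tax:
  75000 × 15% = 11250
  56200 × 24% = 13488
  → 24738
  Less foreign tax credit 8000 → 16738

Alternative minimum tax:
  Base (reported book profit): 142600
  Exemption: 142600 ≤ 180000, so full 65000 applies
  Base: 142600 − 65000 = 77600
  77600 × 16% = 12416

16738 > 12416, so the regular tax governs.

16738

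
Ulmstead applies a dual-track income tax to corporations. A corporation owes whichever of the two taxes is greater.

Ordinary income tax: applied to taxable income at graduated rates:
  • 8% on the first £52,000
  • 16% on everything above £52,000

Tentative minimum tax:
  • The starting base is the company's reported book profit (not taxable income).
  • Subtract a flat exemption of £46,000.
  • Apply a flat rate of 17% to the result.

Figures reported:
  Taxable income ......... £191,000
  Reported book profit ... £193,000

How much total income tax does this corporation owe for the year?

£26,400

Ordinary income tax:
  £52,000 × 8% = £4,160
  £139,000 × 16% = £22,240
  → £26,400

Tentative minimum tax:
  Base (reported book profit): £193,000
  Less exemption £46,000 → base £147,000
  £147,000 × 17% = £24,990

£26,400 > £24,990, so the ordinary income tax governs.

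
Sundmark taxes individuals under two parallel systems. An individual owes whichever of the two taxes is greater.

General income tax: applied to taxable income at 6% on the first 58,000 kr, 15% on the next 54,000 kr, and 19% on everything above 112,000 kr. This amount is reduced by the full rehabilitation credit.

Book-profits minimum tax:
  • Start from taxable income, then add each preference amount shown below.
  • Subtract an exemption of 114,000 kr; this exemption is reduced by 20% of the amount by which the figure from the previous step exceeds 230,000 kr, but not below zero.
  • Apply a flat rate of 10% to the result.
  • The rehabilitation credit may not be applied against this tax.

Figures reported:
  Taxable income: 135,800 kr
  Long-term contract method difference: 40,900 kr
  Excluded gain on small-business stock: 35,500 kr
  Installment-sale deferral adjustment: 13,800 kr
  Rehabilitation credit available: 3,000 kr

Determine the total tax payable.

13,102 kr

Book-profits minimum tax:
  Adjusted income: 135,800 kr + 40,900 kr + 35,500 kr + 13,800 kr = 226,000 kr
  Exemption: 226,000 kr ≤ 230,000 kr, so full 114,000 kr applies
  Base: 226,000 kr − 114,000 kr = 112,000 kr
  112,000 kr × 10% = 11,200 kr

General income tax:
  58,000 kr × 6% = 3,480 kr
  54,000 kr × 15% = 8,100 kr
  23,800 kr × 19% = 4,522 kr
  → 16,102 kr
  Less rehabilitation credit 3,000 kr → 13,102 kr

13,102 kr > 11,200 kr, so the general income tax governs.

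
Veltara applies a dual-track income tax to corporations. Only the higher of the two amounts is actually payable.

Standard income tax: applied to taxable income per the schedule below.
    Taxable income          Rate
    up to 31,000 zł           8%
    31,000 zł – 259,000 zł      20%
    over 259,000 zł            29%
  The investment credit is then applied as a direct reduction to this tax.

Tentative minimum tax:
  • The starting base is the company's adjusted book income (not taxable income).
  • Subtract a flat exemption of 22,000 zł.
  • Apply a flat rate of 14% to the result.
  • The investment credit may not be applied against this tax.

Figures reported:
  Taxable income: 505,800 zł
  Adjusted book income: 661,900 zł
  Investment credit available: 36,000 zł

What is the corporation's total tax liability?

89,586 zł

Tentative minimum tax:
  Base (adjusted book income): 661,900 zł
  Less exemption 22,000 zł → base 639,900 zł
  639,900 zł × 14% = 89,586 zł

Standard income tax:
  31,000 zł × 8% = 2,480 zł
  228,000 zł × 20% = 45,600 zł
  246,800 zł × 29% = 71,572 zł
  → 119,652 zł
  Less investment credit 36,000 zł → 83,652 zł

89,586 zł > 83,652 zł, so the tentative minimum tax is the binding amount.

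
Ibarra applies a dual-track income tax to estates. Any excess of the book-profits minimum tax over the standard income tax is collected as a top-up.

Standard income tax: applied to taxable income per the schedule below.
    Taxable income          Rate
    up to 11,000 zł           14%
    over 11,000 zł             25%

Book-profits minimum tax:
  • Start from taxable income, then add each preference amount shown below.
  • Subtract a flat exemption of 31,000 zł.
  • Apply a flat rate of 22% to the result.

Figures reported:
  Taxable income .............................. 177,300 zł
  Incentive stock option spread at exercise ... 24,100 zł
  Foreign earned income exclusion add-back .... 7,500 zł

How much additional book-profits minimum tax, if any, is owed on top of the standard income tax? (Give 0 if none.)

Book-profits minimum tax:
  Adjusted income: 177,300 zł + 24,100 zł + 7,500 zł = 208,900 zł
  Less exemption 31,000 zł → base 177,900 zł
  177,900 zł × 22% = 39,138 zł

Standard income tax:
  11,000 zł × 14% = 1,540 zł
  166,300 zł × 25% = 41,575 zł
  → 43,115 zł

39,138 zł ≤ 43,115 zł, so no add-on is due.

0 zł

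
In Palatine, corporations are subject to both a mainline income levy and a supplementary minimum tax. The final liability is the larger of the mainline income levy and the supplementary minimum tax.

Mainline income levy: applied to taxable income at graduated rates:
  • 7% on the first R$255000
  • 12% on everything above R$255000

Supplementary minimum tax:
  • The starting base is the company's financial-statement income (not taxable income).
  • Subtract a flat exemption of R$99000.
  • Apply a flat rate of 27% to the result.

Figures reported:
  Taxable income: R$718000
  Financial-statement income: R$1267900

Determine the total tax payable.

Mainline income levy:
  R$255000 × 7% = R$17850
  R$463000 × 12% = R$55560
  → R$73410

Supplementary minimum tax:
  Base (financial-statement income): R$1267900
  Less exemption R$99000 → base R$1168900
  R$1168900 × 27% = R$315603

R$315603 > R$73410, so the supplementary minimum tax is the binding amount.

R$315603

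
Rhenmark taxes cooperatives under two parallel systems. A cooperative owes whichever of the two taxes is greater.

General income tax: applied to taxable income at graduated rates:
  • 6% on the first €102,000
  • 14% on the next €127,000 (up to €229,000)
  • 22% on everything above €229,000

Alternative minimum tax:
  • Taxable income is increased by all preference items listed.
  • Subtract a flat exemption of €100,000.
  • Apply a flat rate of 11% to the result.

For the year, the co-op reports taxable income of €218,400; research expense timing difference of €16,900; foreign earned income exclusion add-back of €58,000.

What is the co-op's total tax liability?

General income tax:
  €102,000 × 6% = €6,120
  €116,400 × 14% = €16,296
  → €22,416

Alternative minimum tax:
  Adjusted income: €218,400 + €16,900 + €58,000 = €293,300
  Less exemption €100,000 → base €193,300
  €193,300 × 11% = €21,263

€22,416 > €21,263, so the general income tax governs.

€22,416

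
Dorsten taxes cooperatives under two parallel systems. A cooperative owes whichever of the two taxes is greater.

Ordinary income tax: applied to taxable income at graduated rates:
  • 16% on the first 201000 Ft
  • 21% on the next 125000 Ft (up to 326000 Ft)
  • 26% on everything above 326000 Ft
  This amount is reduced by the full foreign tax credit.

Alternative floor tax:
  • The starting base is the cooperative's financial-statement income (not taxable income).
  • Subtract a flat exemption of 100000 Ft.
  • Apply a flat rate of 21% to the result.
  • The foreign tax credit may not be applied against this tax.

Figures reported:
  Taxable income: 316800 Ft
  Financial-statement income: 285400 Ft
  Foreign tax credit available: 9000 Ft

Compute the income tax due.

47478 Ft

Ordinary income tax:
  201000 Ft × 16% = 32160 Ft
  115800 Ft × 21% = 24318 Ft
  → 56478 Ft
  Less foreign tax credit 9000 Ft → 47478 Ft

Alternative floor tax:
  Base (financial-statement income): 285400 Ft
  Less exemption 100000 Ft → base 185400 Ft
  185400 Ft × 21% = 38934 Ft

47478 Ft > 38934 Ft, so the ordinary income tax governs.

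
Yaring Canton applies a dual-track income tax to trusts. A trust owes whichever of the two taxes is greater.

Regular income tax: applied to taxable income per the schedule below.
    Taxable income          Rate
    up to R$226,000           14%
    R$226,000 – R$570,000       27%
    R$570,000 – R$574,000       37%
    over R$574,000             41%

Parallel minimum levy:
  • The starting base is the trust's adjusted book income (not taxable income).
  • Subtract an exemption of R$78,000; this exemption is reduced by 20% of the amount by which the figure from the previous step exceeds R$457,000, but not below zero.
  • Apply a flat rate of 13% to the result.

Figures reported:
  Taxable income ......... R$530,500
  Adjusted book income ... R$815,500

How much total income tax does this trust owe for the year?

Parallel minimum levy:
  Base (adjusted book income): R$815,500
  Exemption: R$78,000 − 20% × (R$815,500 − R$457,000) = R$78,000 − R$71,700 = R$6,300
  Base: R$815,500 − R$6,300 = R$809,200
  R$809,200 × 13% = R$105,196

Regular income tax:
  R$226,000 × 14% = R$31,640
  R$304,500 × 27% = R$82,215
  → R$113,855

R$113,855 > R$105,196, so the regular income tax governs.

R$113,855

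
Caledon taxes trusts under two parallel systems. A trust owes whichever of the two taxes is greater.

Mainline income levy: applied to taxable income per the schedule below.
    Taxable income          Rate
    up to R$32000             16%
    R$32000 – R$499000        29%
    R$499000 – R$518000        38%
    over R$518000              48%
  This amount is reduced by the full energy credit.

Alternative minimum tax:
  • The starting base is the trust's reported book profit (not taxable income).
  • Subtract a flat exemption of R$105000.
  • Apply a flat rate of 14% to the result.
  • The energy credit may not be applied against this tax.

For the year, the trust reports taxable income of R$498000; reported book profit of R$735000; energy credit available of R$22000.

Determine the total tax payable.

Alternative minimum tax:
  Base (reported book profit): R$735000
  Less exemption R$105000 → base R$630000
  R$630000 × 14% = R$88200

Mainline income levy:
  R$32000 × 16% = R$5120
  R$466000 × 29% = R$135140
  → R$140260
  Less energy credit R$22000 → R$118260

R$118260 > R$88200, so the mainline income levy governs.

R$118260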